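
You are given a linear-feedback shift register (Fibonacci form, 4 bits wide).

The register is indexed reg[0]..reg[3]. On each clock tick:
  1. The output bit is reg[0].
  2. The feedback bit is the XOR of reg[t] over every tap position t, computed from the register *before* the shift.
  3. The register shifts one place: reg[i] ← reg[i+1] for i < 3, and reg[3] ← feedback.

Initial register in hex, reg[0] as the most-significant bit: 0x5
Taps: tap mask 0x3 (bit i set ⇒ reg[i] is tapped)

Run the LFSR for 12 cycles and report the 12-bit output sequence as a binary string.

010111100010

k : reg_k → out_k, fb_k
0: 0101 → 0, fb=1
1: 1011 → 1, fb=1
2: 0111 → 0, fb=1
3: 1111 → 1, fb=0
4: 1110 → 1, fb=0
5: 1100 → 1, fb=0
6: 1000 → 1, fb=1
7: 0001 → 0, fb=0
8: 0010 → 0, fb=0
9: 0100 → 0, fb=1
10: 1001 → 1, fb=1
11: 0011 → 0, fb=0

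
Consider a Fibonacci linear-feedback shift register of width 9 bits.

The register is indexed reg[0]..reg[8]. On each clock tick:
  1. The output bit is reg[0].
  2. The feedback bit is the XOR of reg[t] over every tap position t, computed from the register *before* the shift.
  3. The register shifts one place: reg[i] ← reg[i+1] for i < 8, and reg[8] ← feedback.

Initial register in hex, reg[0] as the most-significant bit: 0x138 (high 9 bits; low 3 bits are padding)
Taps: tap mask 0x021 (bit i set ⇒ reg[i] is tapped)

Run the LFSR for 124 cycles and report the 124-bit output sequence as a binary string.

tick  register→output (feedback)
  0  000100111→0 (0)
  1  001001110→0 (1)
  2  010011101→0 (1)
  3  100111011→1 (0)
  4  001110110→0 (0)
  5  011101100→0 (1)
  6  111011001→1 (0)
  7  110110010→1 (1)
  8  101100101→1 (1)
  9  011001011→0 (1)
 10  110010111→1 (1)
 11  100101111→1 (0)
 12  001011110→0 (1)
 13  010111101→0 (1)
 14  101111011→1 (0)
 15  011110110→0 (0)
 16  111101100→1 (0)
 17  111011000→1 (0)
 18  110110000→1 (1)
 19  101100001→1 (1)
 20  011000011→0 (0)
 21  110000110→1 (1)
 22  100001101→1 (0)
 23  000011010→0 (1)
 24  000110101→0 (0)
 25  001101010→0 (1)
 26  011010101→0 (0)
 27  110101010→1 (0)
 28  101010100→1 (1)
 29  010101001→0 (1)
 30  101010011→1 (1)
 31  010100111→0 (0)
 32  101001110→1 (0)
 33  010011100→0 (1)
 34  100111001→1 (0)
 35  001110010→0 (0)
 36  011100100→0 (0)
 37  111001000→1 (0)
 38  110010000→1 (1)
 39  100100001→1 (1)
 40  001000011→0 (0)
 41  010000110→0 (0)
 42  100001100→1 (0)
 43  000011000→0 (1)
 44  000110001→0 (0)
 45  001100010→0 (0)
 46  011000100→0 (0)
 47  110001000→1 (0)
 48  100010000→1 (1)
 49  000100001→0 (0)
 50  001000010→0 (0)
 51  010000100→0 (0)
 52  100001000→1 (0)
 53  000010000→0 (0)
 54  000100000→0 (0)
 55  001000000→0 (0)
 56  010000000→0 (0)
 57  100000000→1 (1)
 58  000000001→0 (0)
 59  000000010→0 (0)
 60  000000100→0 (0)
 61  000001000→0 (1)
 62  000010001→0 (0)
 63  000100010→0 (0)
 64  001000100→0 (0)
 65  010001000→0 (1)
 66  100010001→1 (1)
 67  000100011→0 (0)
 68  001000110→0 (0)
 69  010001100→0 (1)
 70  100011001→1 (0)
 71  000110010→0 (0)
 72  001100100→0 (0)
 73  011001000→0 (1)
 74  110010001→1 (1)
 75  100100011→1 (1)
 76  001000111→0 (0)
 77  010001110→0 (1)
 78  100011101→1 (0)
 79  000111010→0 (1)
 80  001110101→0 (0)
 81  011101010→0 (1)
 82  111010101→1 (1)
 83  110101011→1 (0)
 84  101010110→1 (1)
 85  010101101→0 (1)
 86  101011011→1 (0)
 87  010110110→0 (0)
 88  101101100→1 (0)
 89  011011000→0 (1)
 90  110110001→1 (1)
 91  101100011→1 (1)
 92  011000111→0 (0)
 93  110001110→1 (0)
 94  100011100→1 (0)
 95  000111000→0 (1)
 96  001110001→0 (0)
 97  011100010→0 (0)
 98  111000100→1 (1)
 99  110001001→1 (0)
100  100010010→1 (1)
101  000100101→0 (0)
102  001001010→0 (1)
103  010010101→0 (0)
104  100101010→1 (0)
105  001010100→0 (0)
106  010101000→0 (1)
107  101010001→1 (1)
108  010100011→0 (0)
109  101000110→1 (1)
110  010001101→0 (1)
111  100011011→1 (0)
112  000110110→0 (0)
113  001101100→0 (1)
114  011011001→0 (1)
115  110110011→1 (1)
116  101100111→1 (1)
117  011001111→0 (1)
118  110011111→1 (0)
119  100111110→1 (0)
120  001111100→0 (1)
121  011111001→0 (1)
122  111110011→1 (1)
123  111100111→1 (1)

0001001110110010111101100001101010100111001000011000100001000000001000100011001000111010101101100011100010010101000110110011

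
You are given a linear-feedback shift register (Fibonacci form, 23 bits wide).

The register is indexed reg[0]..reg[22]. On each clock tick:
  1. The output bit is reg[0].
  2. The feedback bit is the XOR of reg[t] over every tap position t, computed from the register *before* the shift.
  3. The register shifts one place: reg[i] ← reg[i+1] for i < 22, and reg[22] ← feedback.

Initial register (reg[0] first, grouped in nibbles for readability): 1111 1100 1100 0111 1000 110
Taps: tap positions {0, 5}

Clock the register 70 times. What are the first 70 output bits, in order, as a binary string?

1111110011000111100011001100100001101100001010111000101111010010101101

k : reg_k → out_k, fb_k
0: 11111100110001111000110 → 1, fb=0
1: 11111001100011110001100 → 1, fb=1
2: 11110011000111100011001 → 1, fb=1
3: 11100110001111000110011 → 1, fb=0
4: 11001100011110001100110 → 1, fb=0
5: 10011000111100011001100 → 1, fb=1
6: 00110001111000110011001 → 0, fb=0
7: 01100011110001100110010 → 0, fb=0
8: 11000111100011001100100 → 1, fb=0
9: 10001111000110011001000 → 1, fb=0
10: 00011110001100110010000 → 0, fb=1
11: 00111100011001100100001 → 0, fb=1
12: 01111000110011001000011 → 0, fb=0
13: 11110001100110010000110 → 1, fb=1
14: 11100011001100100001101 → 1, fb=1
15: 11000110011001000011011 → 1, fb=0
16: 10001100110010000110110 → 1, fb=0
17: 00011001100100001101100 → 0, fb=0
18: 00110011001000011011000 → 0, fb=0
19: 01100110010000110110000 → 0, fb=1
20: 11001100100001101100001 → 1, fb=0
21: 10011001000011011000010 → 1, fb=1
22: 00110010000110110000101 → 0, fb=0
23: 01100100001101100001010 → 0, fb=1
24: 11001000011011000010101 → 1, fb=1
25: 10010000110110000101011 → 1, fb=1
26: 00100001101100001010111 → 0, fb=0
27: 01000011011000010101110 → 0, fb=0
28: 10000110110000101011100 → 1, fb=0
29: 00001101100001010111000 → 0, fb=1
30: 00011011000010101110001 → 0, fb=0
31: 00110110000101011100010 → 0, fb=1
32: 01101100001010111000101 → 0, fb=1
33: 11011000010101110001011 → 1, fb=1
34: 10110000101011100010111 → 1, fb=1
35: 01100001010111000101111 → 0, fb=0
36: 11000010101110001011110 → 1, fb=1
37: 10000101011100010111101 → 1, fb=0
38: 00001010111000101111010 → 0, fb=0
39: 00010101110001011110100 → 0, fb=1
40: 00101011100010111101001 → 0, fb=0
41: 01010111000101111010010 → 0, fb=1
42: 10101110001011110100101 → 1, fb=0
43: 01011100010111101001010 → 0, fb=1
44: 10111000101111010010101 → 1, fb=1
45: 01110001011110100101011 → 0, fb=0
46: 11100010111101001010110 → 1, fb=1
47: 11000101111010010101101 → 1, fb=0
48: 10001011110100101011010 → 1, fb=1
49: 00010111101001010110101 → 0, fb=1
50: 00101111010010101101011 → 0, fb=1
51: 01011110100101011010111 → 0, fb=1
52: 10111101001010110101111 → 1, fb=0
53: 01111010010101101011110 → 0, fb=0
54: 11110100101011010111100 → 1, fb=0
55: 11101001010110101111000 → 1, fb=1
56: 11010010101101011110001 → 1, fb=1
57: 10100101011010111100011 → 1, fb=0
58: 01001010110101111000110 → 0, fb=0
59: 10010101101011110001100 → 1, fb=0
60: 00101011010111100011000 → 0, fb=0
61: 01010110101111000110000 → 0, fb=1
62: 10101101011110001100001 → 1, fb=0
63: 01011010111100011000010 → 0, fb=0
64: 10110101111000110000100 → 1, fb=0
65: 01101011110001100001000 → 0, fb=0
66: 11010111100011000010000 → 1, fb=0
67: 10101111000110000100000 → 1, fb=0
68: 01011110001100001000000 → 0, fb=1
69: 10111100011000010000001 → 1, fb=0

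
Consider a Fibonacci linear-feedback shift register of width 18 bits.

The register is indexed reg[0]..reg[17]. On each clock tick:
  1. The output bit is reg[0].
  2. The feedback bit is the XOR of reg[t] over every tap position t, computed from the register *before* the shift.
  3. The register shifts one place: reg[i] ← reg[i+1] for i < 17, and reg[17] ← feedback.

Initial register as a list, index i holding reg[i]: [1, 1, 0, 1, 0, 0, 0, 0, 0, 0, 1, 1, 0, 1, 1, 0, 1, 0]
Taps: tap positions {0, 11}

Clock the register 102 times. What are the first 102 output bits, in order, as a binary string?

k : reg_k → out_k, fb_k
0: 110100000011011010 → 1, fb=0
1: 101000000110110100 → 1, fb=1
2: 010000001101101001 → 0, fb=1
3: 100000011011010011 → 1, fb=0
4: 000000110110100110 → 0, fb=0
5: 000001101101001100 → 0, fb=1
6: 000011011010011001 → 0, fb=0
7: 000110110100110010 → 0, fb=0
8: 001101101001100100 → 0, fb=1
9: 011011010011001001 → 0, fb=1
10: 110110100110010011 → 1, fb=1
11: 101101001100100111 → 1, fb=1
12: 011010011001001111 → 0, fb=1
13: 110100110010011111 → 1, fb=1
14: 101001100100111111 → 1, fb=1
15: 010011001001111111 → 0, fb=1
16: 100110010011111111 → 1, fb=0
17: 001100100111111110 → 0, fb=1
18: 011001001111111101 → 0, fb=1
19: 110010011111111011 → 1, fb=0
20: 100100111111110110 → 1, fb=0
21: 001001111111101100 → 0, fb=1
22: 010011111111011001 → 0, fb=1
23: 100111111110110011 → 1, fb=1
24: 001111111101100111 → 0, fb=1
25: 011111111011001111 → 0, fb=1
26: 111111110110011111 → 1, fb=1
27: 111111101100111111 → 1, fb=1
28: 111111011001111111 → 1, fb=0
29: 111110110011111110 → 1, fb=0
30: 111101100111111100 → 1, fb=0
31: 111011001111111000 → 1, fb=0
32: 110110011111110000 → 1, fb=0
33: 101100111111100000 → 1, fb=0
34: 011001111111000000 → 0, fb=1
35: 110011111110000001 → 1, fb=1
36: 100111111100000011 → 1, fb=1
37: 001111111000000111 → 0, fb=0
38: 011111110000001110 → 0, fb=0
39: 111111100000011100 → 1, fb=1
40: 111111000000111001 → 1, fb=1
41: 111110000001110011 → 1, fb=0
42: 111100000011100110 → 1, fb=0
43: 111000000111001100 → 1, fb=0
44: 110000001110011000 → 1, fb=1
45: 100000011100110001 → 1, fb=1
46: 000000111001100011 → 0, fb=1
47: 000001110011000111 → 0, fb=1
48: 000011100110001111 → 0, fb=0
49: 000111001100011110 → 0, fb=0
50: 001110011000111100 → 0, fb=0
51: 011100110001111000 → 0, fb=1
52: 111001100011110001 → 1, fb=0
53: 110011000111100010 → 1, fb=0
54: 100110001111000100 → 1, fb=0
55: 001100011110001000 → 0, fb=0
56: 011000111100010000 → 0, fb=0
57: 110001111000100000 → 1, fb=1
58: 100011110001000001 → 1, fb=0
59: 000111100010000010 → 0, fb=0
60: 001111000100000100 → 0, fb=0
61: 011110001000001000 → 0, fb=0
62: 111100010000010000 → 1, fb=1
63: 111000100000100001 → 1, fb=1
64: 110001000001000011 → 1, fb=0
65: 100010000010000110 → 1, fb=1
66: 000100000100001101 → 0, fb=0
67: 001000001000011010 → 0, fb=0
68: 010000010000110100 → 0, fb=0
69: 100000100001101000 → 1, fb=0
70: 000001000011010000 → 0, fb=1
71: 000010000110100001 → 0, fb=0
72: 000100001101000010 → 0, fb=1
73: 001000011010000101 → 0, fb=0
74: 010000110100001010 → 0, fb=0
75: 100001101000010100 → 1, fb=1
76: 000011010000101001 → 0, fb=0
77: 000110100001010010 → 0, fb=1
78: 001101000010100101 → 0, fb=0
79: 011010000101001010 → 0, fb=1
80: 110100001010010101 → 1, fb=1
81: 101000010100101011 → 1, fb=1
82: 010000101001010111 → 0, fb=1
83: 100001010010101111 → 1, fb=1
84: 000010100101011111 → 0, fb=1
85: 000101001010111111 → 0, fb=0
86: 001010010101111110 → 0, fb=1
87: 010100101011111101 → 0, fb=1
88: 101001010111111011 → 1, fb=0
89: 010010101111110110 → 0, fb=1
90: 100101011111101101 → 1, fb=0
91: 001010111111011010 → 0, fb=1
92: 010101111110110101 → 0, fb=0
93: 101011111101101010 → 1, fb=0
94: 010111111011010100 → 0, fb=1
95: 101111110110101001 → 1, fb=1
96: 011111101101010011 → 0, fb=1
97: 111111011010100111 → 1, fb=1
98: 111110110101001111 → 1, fb=0
99: 111101101010011110 → 1, fb=1
100: 111011010100111101 → 1, fb=1
101: 110110101001111011 → 1, fb=0

110100000011011010011001001111111101100111111100000011100110001111000100000100001101000010100101011111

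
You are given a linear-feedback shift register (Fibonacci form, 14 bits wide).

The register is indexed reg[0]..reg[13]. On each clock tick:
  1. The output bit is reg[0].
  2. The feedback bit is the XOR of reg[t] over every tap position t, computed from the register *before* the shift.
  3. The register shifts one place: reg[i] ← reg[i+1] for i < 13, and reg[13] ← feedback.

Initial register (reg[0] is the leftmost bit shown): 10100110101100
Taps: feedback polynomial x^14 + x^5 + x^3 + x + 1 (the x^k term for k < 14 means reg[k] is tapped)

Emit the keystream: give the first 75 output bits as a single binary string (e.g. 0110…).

k : reg_k → out_k, fb_k
0: 10100110101100 → 1, fb=0
1: 01001101011000 → 0, fb=0
2: 10011010110000 → 1, fb=0
3: 00110101100000 → 0, fb=0
4: 01101011000000 → 0, fb=1
5: 11010110000001 → 1, fb=0
6: 10101100000010 → 1, fb=0
7: 01011000000100 → 0, fb=0
8: 10110000001000 → 1, fb=0
9: 01100000010000 → 0, fb=1
10: 11000000100001 → 1, fb=0
11: 10000001000010 → 1, fb=1
12: 00000010000101 → 0, fb=0
13: 00000100001010 → 0, fb=1
14: 00001000010101 → 0, fb=0
15: 00010000101010 → 0, fb=1
16: 00100001010101 → 0, fb=0
17: 01000010101010 → 0, fb=1
18: 10000101010101 → 1, fb=0
19: 00001010101010 → 0, fb=0
20: 00010101010100 → 0, fb=0
21: 00101010101000 → 0, fb=0
22: 01010101010000 → 0, fb=1
23: 10101010100001 → 1, fb=1
24: 01010101000011 → 0, fb=1
25: 10101010000111 → 1, fb=1
26: 01010100001111 → 0, fb=1
27: 10101000011111 → 1, fb=1
28: 01010000111111 → 0, fb=0
29: 10100001111110 → 1, fb=1
30: 01000011111101 → 0, fb=1
31: 10000111111011 → 1, fb=0
32: 00001111110110 → 0, fb=1
33: 00011111101101 → 0, fb=0
34: 00111111011010 → 0, fb=0
35: 01111110110100 → 0, fb=1
36: 11111101101001 → 1, fb=0
37: 11111011010010 → 1, fb=1
38: 11110110100101 → 1, fb=0
39: 11101101001010 → 1, fb=1
40: 11011010010101 → 1, fb=1
41: 10110100101011 → 1, fb=1
42: 01101001010111 → 0, fb=1
43: 11010010101111 → 1, fb=1
44: 10100101011111 → 1, fb=0
45: 01001010111110 → 0, fb=1
46: 10010101111101 → 1, fb=1
47: 00101011111011 → 0, fb=0
48: 01010111110110 → 0, fb=1
49: 10101111101101 → 1, fb=0
50: 01011111011010 → 0, fb=1
51: 10111110110101 → 1, fb=1
52: 01111101101011 → 0, fb=1
53: 11111011010111 → 1, fb=1
54: 11110110101111 → 1, fb=0
55: 11101101011110 → 1, fb=1
56: 11011010111101 → 1, fb=1
57: 10110101111011 → 1, fb=1
58: 01101011110111 → 0, fb=1
59: 11010111101111 → 1, fb=0
60: 10101111011110 → 1, fb=0
61: 01011110111100 → 0, fb=1
62: 10111101111001 → 1, fb=1
63: 01111011110011 → 0, fb=0
64: 11110111100110 → 1, fb=0
65: 11101111001100 → 1, fb=1
66: 11011110011001 → 1, fb=0
67: 10111100110010 → 1, fb=1
68: 01111001100101 → 0, fb=0
69: 11110011001010 → 1, fb=1
70: 11100110010101 → 1, fb=1
71: 11001100101011 → 1, fb=1
72: 10011001010111 → 1, fb=0
73: 00110010101110 → 0, fb=1
74: 01100101011101 → 0, fb=0

101001101011000000100001010101010000111111011010010101111101101011110111100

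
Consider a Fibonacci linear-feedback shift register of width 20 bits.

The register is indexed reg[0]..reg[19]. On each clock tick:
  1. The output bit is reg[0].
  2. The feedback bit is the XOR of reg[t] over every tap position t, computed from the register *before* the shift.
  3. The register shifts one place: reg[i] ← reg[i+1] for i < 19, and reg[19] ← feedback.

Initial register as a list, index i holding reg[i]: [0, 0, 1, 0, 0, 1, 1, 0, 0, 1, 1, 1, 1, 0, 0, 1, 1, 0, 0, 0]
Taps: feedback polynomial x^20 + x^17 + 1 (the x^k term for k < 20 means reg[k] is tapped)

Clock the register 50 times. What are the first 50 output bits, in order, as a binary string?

step | reg (before) | out | fb
   0 | 00100110011110011000 | 0 | 0
   1 | 01001100111100110000 | 0 | 0
   2 | 10011001111001100000 | 1 | 1
   3 | 00110011110011000001 | 0 | 0
   4 | 01100111100110000010 | 0 | 0
   5 | 11001111001100000100 | 1 | 0
   6 | 10011110011000001000 | 1 | 1
   7 | 00111100110000010001 | 0 | 0
   8 | 01111001100000100010 | 0 | 0
   9 | 11110011000001000100 | 1 | 0
  10 | 11100110000010001000 | 1 | 1
  11 | 11001100000100010001 | 1 | 1
  12 | 10011000001000100011 | 1 | 1
  13 | 00110000010001000111 | 0 | 1
  14 | 01100000100010001111 | 0 | 1
  15 | 11000001000100011111 | 1 | 0
  16 | 10000010001000111110 | 1 | 0
  17 | 00000100010001111100 | 0 | 1
  18 | 00001000100011111001 | 0 | 0
  19 | 00010001000111110010 | 0 | 0
  20 | 00100010001111100100 | 0 | 1
  21 | 01000100011111001001 | 0 | 0
  22 | 10001000111110010010 | 1 | 1
  23 | 00010001111100100101 | 0 | 1
  24 | 00100011111001001011 | 0 | 0
  25 | 01000111110010010110 | 0 | 1
  26 | 10001111100100101101 | 1 | 0
  27 | 00011111001001011010 | 0 | 0
  28 | 00111110010010110100 | 0 | 1
  29 | 01111100100101101001 | 0 | 0
  30 | 11111001001011010010 | 1 | 1
  31 | 11110010010110100101 | 1 | 0
  32 | 11100100101101001010 | 1 | 1
  33 | 11001001011010010101 | 1 | 0
  34 | 10010010110100101010 | 1 | 1
  35 | 00100101101001010101 | 0 | 1
  36 | 01001011010010101011 | 0 | 0
  37 | 10010110100101010110 | 1 | 0
  38 | 00101101001010101100 | 0 | 1
  39 | 01011010010101011001 | 0 | 0
  40 | 10110100101010110010 | 1 | 1
  41 | 01101001010101100101 | 0 | 1
  42 | 11010010101011001011 | 1 | 1
  43 | 10100101010110010111 | 1 | 0
  44 | 01001010101100101110 | 0 | 1
  45 | 10010101011001011101 | 1 | 0
  46 | 00101010110010111010 | 0 | 0
  47 | 01010101100101110100 | 0 | 1
  48 | 10101011001011101001 | 1 | 1
  49 | 01010110010111010011 | 0 | 0

00100110011110011000001000100011111001001011010010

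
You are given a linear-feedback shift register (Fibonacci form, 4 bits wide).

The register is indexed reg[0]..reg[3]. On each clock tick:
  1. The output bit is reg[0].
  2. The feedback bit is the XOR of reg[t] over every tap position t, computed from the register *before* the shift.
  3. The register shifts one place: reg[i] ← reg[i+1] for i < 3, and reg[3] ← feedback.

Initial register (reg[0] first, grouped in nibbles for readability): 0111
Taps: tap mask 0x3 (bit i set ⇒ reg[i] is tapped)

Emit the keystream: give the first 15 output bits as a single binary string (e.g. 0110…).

011110001001101

step | reg (before) | out | fb
   0 | 0111 | 0 | 1
   1 | 1111 | 1 | 0
   2 | 1110 | 1 | 0
   3 | 1100 | 1 | 0
   4 | 1000 | 1 | 1
   5 | 0001 | 0 | 0
   6 | 0010 | 0 | 0
   7 | 0100 | 0 | 1
   8 | 1001 | 1 | 1
   9 | 0011 | 0 | 0
  10 | 0110 | 0 | 1
  11 | 1101 | 1 | 0
  12 | 1010 | 1 | 1
  13 | 0101 | 0 | 1
  14 | 1011 | 1 | 1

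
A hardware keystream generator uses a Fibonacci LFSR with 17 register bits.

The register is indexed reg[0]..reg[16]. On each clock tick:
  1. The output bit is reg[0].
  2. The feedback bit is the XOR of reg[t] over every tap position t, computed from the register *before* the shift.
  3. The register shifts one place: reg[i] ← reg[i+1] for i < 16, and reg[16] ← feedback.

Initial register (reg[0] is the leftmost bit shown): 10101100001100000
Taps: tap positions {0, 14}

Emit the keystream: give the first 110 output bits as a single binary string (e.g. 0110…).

step | reg (before) | out | fb
   0 | 10101100001100000 | 1 | 1
   1 | 01011000011000001 | 0 | 0
   2 | 10110000110000010 | 1 | 1
   3 | 01100001100000101 | 0 | 1
   4 | 11000011000001011 | 1 | 1
   5 | 10000110000010111 | 1 | 0
   6 | 00001100000101110 | 0 | 1
   7 | 00011000001011101 | 0 | 1
   8 | 00110000010111011 | 0 | 0
   9 | 01100000101110110 | 0 | 1
  10 | 11000001011101101 | 1 | 0
  11 | 10000010111011010 | 1 | 1
  12 | 00000101110110101 | 0 | 1
  13 | 00001011101101011 | 0 | 0
  14 | 00010111011010110 | 0 | 1
  15 | 00101110110101101 | 0 | 1
  16 | 01011101101011011 | 0 | 0
  17 | 10111011010110110 | 1 | 0
  18 | 01110110101101100 | 0 | 1
  19 | 11101101011011001 | 1 | 1
  20 | 11011010110110011 | 1 | 1
  21 | 10110101101100111 | 1 | 0
  22 | 01101011011001110 | 0 | 1
  23 | 11010110110011101 | 1 | 0
  24 | 10101101100111010 | 1 | 1
  25 | 01011011001110101 | 0 | 1
  26 | 10110110011101011 | 1 | 1
  27 | 01101100111010111 | 0 | 1
  28 | 11011001110101111 | 1 | 0
  29 | 10110011101011110 | 1 | 0
  30 | 01100111010111100 | 0 | 1
  31 | 11001110101111001 | 1 | 1
  32 | 10011101011110011 | 1 | 1
  33 | 00111010111100111 | 0 | 1
  34 | 01110101111001111 | 0 | 1
  35 | 11101011110011111 | 1 | 0
  36 | 11010111100111110 | 1 | 0
  37 | 10101111001111100 | 1 | 0
  38 | 01011110011111000 | 0 | 0
  39 | 10111100111110000 | 1 | 1
  40 | 01111001111100001 | 0 | 0
  41 | 11110011111000010 | 1 | 1
  42 | 11100111110000101 | 1 | 0
  43 | 11001111100001010 | 1 | 1
  44 | 10011111000010101 | 1 | 0
  45 | 00111110000101010 | 0 | 0
  46 | 01111100001010100 | 0 | 1
  47 | 11111000010101001 | 1 | 1
  48 | 11110000101010011 | 1 | 1
  49 | 11100001010100111 | 1 | 0
  50 | 11000010101001110 | 1 | 0
  51 | 10000101010011100 | 1 | 0
  52 | 00001010100111000 | 0 | 0
  53 | 00010101001110000 | 0 | 0
  54 | 00101010011100000 | 0 | 0
  55 | 01010100111000000 | 0 | 0
  56 | 10101001110000000 | 1 | 1
  57 | 01010011100000001 | 0 | 0
  58 | 10100111000000010 | 1 | 1
  59 | 01001110000000101 | 0 | 1
  60 | 10011100000001011 | 1 | 1
  61 | 00111000000010111 | 0 | 1
  62 | 01110000000101111 | 0 | 1
  63 | 11100000001011111 | 1 | 0
  64 | 11000000010111110 | 1 | 0
  65 | 10000000101111100 | 1 | 0
  66 | 00000001011111000 | 0 | 0
  67 | 00000010111110000 | 0 | 0
  68 | 00000101111100000 | 0 | 0
  69 | 00001011111000000 | 0 | 0
  70 | 00010111110000000 | 0 | 0
  71 | 00101111100000000 | 0 | 0
  72 | 01011111000000000 | 0 | 0
  73 | 10111110000000000 | 1 | 1
  74 | 01111100000000001 | 0 | 0
  75 | 11111000000000010 | 1 | 1
  76 | 11110000000000101 | 1 | 0
  77 | 11100000000001010 | 1 | 1
  78 | 11000000000010101 | 1 | 0
  79 | 10000000000101010 | 1 | 1
  80 | 00000000001010101 | 0 | 1
  81 | 00000000010101011 | 0 | 0
  82 | 00000000101010110 | 0 | 1
  83 | 00000001010101101 | 0 | 1
  84 | 00000010101011011 | 0 | 0
  85 | 00000101010110110 | 0 | 1
  86 | 00001010101101101 | 0 | 1
  87 | 00010101011011011 | 0 | 0
  88 | 00101010110110110 | 0 | 1
  89 | 01010101101101101 | 0 | 1
  90 | 10101011011011011 | 1 | 1
  91 | 01010110110110111 | 0 | 1
  92 | 10101101101101111 | 1 | 0
  93 | 01011011011011110 | 0 | 1
  94 | 10110110110111101 | 1 | 0
  95 | 01101101101111010 | 0 | 0
  96 | 11011011011110100 | 1 | 0
  97 | 10110110111101000 | 1 | 1
  98 | 01101101111010001 | 0 | 0
  99 | 11011011110100010 | 1 | 1
 100 | 10110111101000101 | 1 | 0
 101 | 01101111010001010 | 0 | 0
 102 | 11011110100010100 | 1 | 0
 103 | 10111101000101000 | 1 | 1
 104 | 01111010001010001 | 0 | 0
 105 | 11110100010100010 | 1 | 1
 106 | 11101000101000101 | 1 | 0
 107 | 11010001010001010 | 1 | 1
 108 | 10100010100010101 | 1 | 0
 109 | 01000101000101010 | 0 | 0

10101100001100000101110110101101100111010111100111110000101010011100000001011111000000000010101011011011011110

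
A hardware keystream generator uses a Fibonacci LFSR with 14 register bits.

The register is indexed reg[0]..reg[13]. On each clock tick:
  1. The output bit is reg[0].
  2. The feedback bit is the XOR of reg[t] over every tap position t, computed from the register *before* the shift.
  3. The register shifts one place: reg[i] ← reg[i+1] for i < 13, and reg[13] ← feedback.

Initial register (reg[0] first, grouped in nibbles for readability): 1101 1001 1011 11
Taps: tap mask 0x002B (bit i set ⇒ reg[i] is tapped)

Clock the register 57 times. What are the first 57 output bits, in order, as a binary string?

step | reg (before) | out | fb
   0 | 11011001101111 | 1 | 1
   1 | 10110011011111 | 1 | 0
   2 | 01100110111110 | 0 | 0
   3 | 11001101111100 | 1 | 1
   4 | 10011011111001 | 1 | 0
   5 | 00110111110010 | 0 | 0
   6 | 01101111100100 | 0 | 0
   7 | 11011111001000 | 1 | 0
   8 | 10111110010000 | 1 | 1
   9 | 01111100100001 | 0 | 1
  10 | 11111001000011 | 1 | 1
  11 | 11110010000111 | 1 | 1
  12 | 11100100001111 | 1 | 1
  13 | 11001000011111 | 1 | 0
  14 | 10010000111110 | 1 | 0
  15 | 00100001111100 | 0 | 0
  16 | 01000011111000 | 0 | 1
  17 | 10000111110001 | 1 | 0
  18 | 00001111100010 | 0 | 1
  19 | 00011111000101 | 0 | 0
  20 | 00111110001010 | 0 | 0
  21 | 01111100010100 | 0 | 1
  22 | 11111000101001 | 1 | 1
  23 | 11110001010011 | 1 | 1
  24 | 11100010100111 | 1 | 0
  25 | 11000101001110 | 1 | 1
  26 | 10001010011101 | 1 | 1
  27 | 00010100111011 | 0 | 0
  28 | 00101001110110 | 0 | 0
  29 | 01010011101100 | 0 | 0
  30 | 10100111011000 | 1 | 0
  31 | 01001110110000 | 0 | 0
  32 | 10011101100000 | 1 | 1
  33 | 00111011000001 | 0 | 1
  34 | 01110110000011 | 0 | 1
  35 | 11101100000111 | 1 | 1
  36 | 11011000001111 | 1 | 1
  37 | 10110000011111 | 1 | 0
  38 | 01100000111110 | 0 | 1
  39 | 11000001111101 | 1 | 0
  40 | 10000011111010 | 1 | 1
  41 | 00000111110101 | 0 | 1
  42 | 00001111101011 | 0 | 1
  43 | 00011111010111 | 0 | 0
  44 | 00111110101110 | 0 | 0
  45 | 01111101011100 | 0 | 1
  46 | 11111010111001 | 1 | 1
  47 | 11110101110011 | 1 | 0
  48 | 11101011100110 | 1 | 0
  49 | 11010111001100 | 1 | 0
  50 | 10101110011000 | 1 | 0
  51 | 01011100110000 | 0 | 1
  52 | 10111001100001 | 1 | 0
  53 | 01110011000010 | 0 | 0
  54 | 11100110000100 | 1 | 1
  55 | 11001100001001 | 1 | 1
  56 | 10011000010011 | 1 | 0

110110011011111001000011111000101001110110000011111010111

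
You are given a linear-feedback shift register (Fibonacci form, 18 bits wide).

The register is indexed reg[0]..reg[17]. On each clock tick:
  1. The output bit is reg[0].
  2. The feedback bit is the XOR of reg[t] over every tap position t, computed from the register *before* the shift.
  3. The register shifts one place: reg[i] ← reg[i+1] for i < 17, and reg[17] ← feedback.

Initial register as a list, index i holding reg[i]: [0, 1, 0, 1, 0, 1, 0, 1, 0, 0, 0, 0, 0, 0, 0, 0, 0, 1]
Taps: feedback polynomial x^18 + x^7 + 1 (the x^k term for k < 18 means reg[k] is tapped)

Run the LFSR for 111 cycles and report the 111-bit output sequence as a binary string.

010101010000000001110101010011101011010010000101001111011000011011111111101111100100100000100110100101101101101

step | reg (before) | out | fb
   0 | 010101010000000001 | 0 | 1
   1 | 101010100000000011 | 1 | 1
   2 | 010101000000000111 | 0 | 0
   3 | 101010000000001110 | 1 | 1
   4 | 010100000000011101 | 0 | 0
   5 | 101000000000111010 | 1 | 1
   6 | 010000000001110101 | 0 | 0
   7 | 100000000011101010 | 1 | 1
   8 | 000000000111010101 | 0 | 0
   9 | 000000001110101010 | 0 | 0
  10 | 000000011101010100 | 0 | 1
  11 | 000000111010101001 | 0 | 1
  12 | 000001110101010011 | 0 | 1
  13 | 000011101010100111 | 0 | 0
  14 | 000111010101001110 | 0 | 1
  15 | 001110101010011101 | 0 | 0
  16 | 011101010100111010 | 0 | 1
  17 | 111010101001110101 | 1 | 1
  18 | 110101010011101011 | 1 | 0
  19 | 101010100111010110 | 1 | 1
  20 | 010101001110101101 | 0 | 0
  21 | 101010011101011010 | 1 | 0
  22 | 010100111010110100 | 0 | 1
  23 | 101001110101101001 | 1 | 0
  24 | 010011101011010010 | 0 | 0
  25 | 100111010110100100 | 1 | 0
  26 | 001110101101001000 | 0 | 0
  27 | 011101011010010000 | 0 | 1
  28 | 111010110100100001 | 1 | 0
  29 | 110101101001000010 | 1 | 1
  30 | 101011010010000101 | 1 | 0
  31 | 010110100100001010 | 0 | 0
  32 | 101101001000010100 | 1 | 1
  33 | 011010010000101001 | 0 | 1
  34 | 110100100001010011 | 1 | 1
  35 | 101001000010100111 | 1 | 1
  36 | 010010000101001111 | 0 | 0
  37 | 100100001010011110 | 1 | 1
  38 | 001000010100111101 | 0 | 1
  39 | 010000101001111011 | 0 | 0
  40 | 100001010011110110 | 1 | 0
  41 | 000010100111101100 | 0 | 0
  42 | 000101001111011000 | 0 | 0
  43 | 001010011110110000 | 0 | 1
  44 | 010100111101100001 | 0 | 1
  45 | 101001111011000011 | 1 | 0
  46 | 010011110110000110 | 0 | 1
  47 | 100111101100001101 | 1 | 1
  48 | 001111011000011011 | 0 | 1
  49 | 011110110000110111 | 0 | 1
  50 | 111101100001101111 | 1 | 1
  51 | 111011000011011111 | 1 | 1
  52 | 110110000110111111 | 1 | 1
  53 | 101100001101111111 | 1 | 1
  54 | 011000011011111111 | 0 | 1
  55 | 110000110111111111 | 1 | 0
  56 | 100001101111111110 | 1 | 1
  57 | 000011011111111101 | 0 | 1
  58 | 000110111111111011 | 0 | 1
  59 | 001101111111110111 | 0 | 1
  60 | 011011111111101111 | 0 | 1
  61 | 110111111111011111 | 1 | 0
  62 | 101111111110111110 | 1 | 0
  63 | 011111111101111100 | 0 | 1
  64 | 111111111011111001 | 1 | 0
  65 | 111111110111110010 | 1 | 0
  66 | 111111101111100100 | 1 | 1
  67 | 111111011111001001 | 1 | 0
  68 | 111110111110010010 | 1 | 0
  69 | 111101111100100100 | 1 | 0
  70 | 111011111001001000 | 1 | 0
  71 | 110111110010010000 | 1 | 0
  72 | 101111100100100000 | 1 | 1
  73 | 011111001001000001 | 0 | 0
  74 | 111110010010000010 | 1 | 0
  75 | 111100100100000100 | 1 | 1
  76 | 111001001000001001 | 1 | 1
  77 | 110010010000010011 | 1 | 0
  78 | 100100100000100110 | 1 | 1
  79 | 001001000001001101 | 0 | 0
  80 | 010010000010011010 | 0 | 0
  81 | 100100000100110100 | 1 | 1
  82 | 001000001001101001 | 0 | 0
  83 | 010000010011010010 | 0 | 1
  84 | 100000100110100101 | 1 | 1
  85 | 000001001101001011 | 0 | 0
  86 | 000010011010010110 | 0 | 1
  87 | 000100110100101101 | 0 | 1
  88 | 001001101001011011 | 0 | 0
  89 | 010011010010110110 | 0 | 1
  90 | 100110100101101101 | 1 | 1
  91 | 001101001011011011 | 0 | 0
  92 | 011010010110110110 | 0 | 1
  93 | 110100101101101101 | 1 | 1
  94 | 101001011011011011 | 1 | 0
  95 | 010010110110110110 | 0 | 1
  96 | 100101101101101101 | 1 | 1
  97 | 001011011011011011 | 0 | 1
  98 | 010110110110110111 | 0 | 1
  99 | 101101101101101111 | 1 | 1
 100 | 011011011011011111 | 0 | 1
 101 | 110110110110111111 | 1 | 0
 102 | 101101101101111110 | 1 | 1
 103 | 011011011011111101 | 0 | 1
 104 | 110110110111111011 | 1 | 0
 105 | 101101101111110110 | 1 | 1
 106 | 011011011111101101 | 0 | 1
 107 | 110110111111011011 | 1 | 0
 108 | 101101111110110110 | 1 | 0
 109 | 011011111101101100 | 0 | 1
 110 | 110111111011011001 | 1 | 0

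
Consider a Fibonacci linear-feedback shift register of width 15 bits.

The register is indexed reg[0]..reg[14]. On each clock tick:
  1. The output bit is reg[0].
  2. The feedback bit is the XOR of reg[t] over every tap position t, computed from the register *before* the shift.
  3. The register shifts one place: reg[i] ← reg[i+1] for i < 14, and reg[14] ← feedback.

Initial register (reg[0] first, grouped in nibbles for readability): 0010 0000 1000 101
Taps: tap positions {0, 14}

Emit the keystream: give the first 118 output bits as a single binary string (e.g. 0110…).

0010000010001011100000011110010111111101011100101010110010111001100100011010001000111101100001111010110111110101100100

k : reg_k → out_k, fb_k
0: 001000001000101 → 0, fb=1
1: 010000010001011 → 0, fb=1
2: 100000100010111 → 1, fb=0
3: 000001000101110 → 0, fb=0
4: 000010001011100 → 0, fb=0
5: 000100010111000 → 0, fb=0
6: 001000101110000 → 0, fb=0
7: 010001011100000 → 0, fb=0
8: 100010111000000 → 1, fb=1
9: 000101110000001 → 0, fb=1
10: 001011100000011 → 0, fb=1
11: 010111000000111 → 0, fb=1
12: 101110000001111 → 1, fb=0
13: 011100000011110 → 0, fb=0
14: 111000000111100 → 1, fb=1
15: 110000001111001 → 1, fb=0
16: 100000011110010 → 1, fb=1
17: 000000111100101 → 0, fb=1
18: 000001111001011 → 0, fb=1
19: 000011110010111 → 0, fb=1
20: 000111100101111 → 0, fb=1
21: 001111001011111 → 0, fb=1
22: 011110010111111 → 0, fb=1
23: 111100101111111 → 1, fb=0
24: 111001011111110 → 1, fb=1
25: 110010111111101 → 1, fb=0
26: 100101111111010 → 1, fb=1
27: 001011111110101 → 0, fb=1
28: 010111111101011 → 0, fb=1
29: 101111111010111 → 1, fb=0
30: 011111110101110 → 0, fb=0
31: 111111101011100 → 1, fb=1
32: 111111010111001 → 1, fb=0
33: 111110101110010 → 1, fb=1
34: 111101011100101 → 1, fb=0
35: 111010111001010 → 1, fb=1
36: 110101110010101 → 1, fb=0
37: 101011100101010 → 1, fb=1
38: 010111001010101 → 0, fb=1
39: 101110010101011 → 1, fb=0
40: 011100101010110 → 0, fb=0
41: 111001010101100 → 1, fb=1
42: 110010101011001 → 1, fb=0
43: 100101010110010 → 1, fb=1
44: 001010101100101 → 0, fb=1
45: 010101011001011 → 0, fb=1
46: 101010110010111 → 1, fb=0
47: 010101100101110 → 0, fb=0
48: 101011001011100 → 1, fb=1
49: 010110010111001 → 0, fb=1
50: 101100101110011 → 1, fb=0
51: 011001011100110 → 0, fb=0
52: 110010111001100 → 1, fb=1
53: 100101110011001 → 1, fb=0
54: 001011100110010 → 0, fb=0
55: 010111001100100 → 0, fb=0
56: 101110011001000 → 1, fb=1
57: 011100110010001 → 0, fb=1
58: 111001100100011 → 1, fb=0
59: 110011001000110 → 1, fb=1
60: 100110010001101 → 1, fb=0
61: 001100100011010 → 0, fb=0
62: 011001000110100 → 0, fb=0
63: 110010001101000 → 1, fb=1
64: 100100011010001 → 1, fb=0
65: 001000110100010 → 0, fb=0
66: 010001101000100 → 0, fb=0
67: 100011010001000 → 1, fb=1
68: 000110100010001 → 0, fb=1
69: 001101000100011 → 0, fb=1
70: 011010001000111 → 0, fb=1
71: 110100010001111 → 1, fb=0
72: 101000100011110 → 1, fb=1
73: 010001000111101 → 0, fb=1
74: 100010001111011 → 1, fb=0
75: 000100011110110 → 0, fb=0
76: 001000111101100 → 0, fb=0
77: 010001111011000 → 0, fb=0
78: 100011110110000 → 1, fb=1
79: 000111101100001 → 0, fb=1
80: 001111011000011 → 0, fb=1
81: 011110110000111 → 0, fb=1
82: 111101100001111 → 1, fb=0
83: 111011000011110 → 1, fb=1
84: 110110000111101 → 1, fb=0
85: 101100001111010 → 1, fb=1
86: 011000011110101 → 0, fb=1
87: 110000111101011 → 1, fb=0
88: 100001111010110 → 1, fb=1
89: 000011110101101 → 0, fb=1
90: 000111101011011 → 0, fb=1
91: 001111010110111 → 0, fb=1
92: 011110101101111 → 0, fb=1
93: 111101011011111 → 1, fb=0
94: 111010110111110 → 1, fb=1
95: 110101101111101 → 1, fb=0
96: 101011011111010 → 1, fb=1
97: 010110111110101 → 0, fb=1
98: 101101111101011 → 1, fb=0
99: 011011111010110 → 0, fb=0
100: 110111110101100 → 1, fb=1
101: 101111101011001 → 1, fb=0
102: 011111010110010 → 0, fb=0
103: 111110101100100 → 1, fb=1
104: 111101011001001 → 1, fb=0
105: 111010110010010 → 1, fb=1
106: 110101100100101 → 1, fb=0
107: 101011001001010 → 1, fb=1
108: 010110010010101 → 0, fb=1
109: 101100100101011 → 1, fb=0
110: 011001001010110 → 0, fb=0
111: 110010010101100 → 1, fb=1
112: 100100101011001 → 1, fb=0
113: 001001010110010 → 0, fb=0
114: 010010101100100 → 0, fb=0
115: 100101011001000 → 1, fb=1
116: 001010110010001 → 0, fb=1
117: 010101100100011 → 0, fb=1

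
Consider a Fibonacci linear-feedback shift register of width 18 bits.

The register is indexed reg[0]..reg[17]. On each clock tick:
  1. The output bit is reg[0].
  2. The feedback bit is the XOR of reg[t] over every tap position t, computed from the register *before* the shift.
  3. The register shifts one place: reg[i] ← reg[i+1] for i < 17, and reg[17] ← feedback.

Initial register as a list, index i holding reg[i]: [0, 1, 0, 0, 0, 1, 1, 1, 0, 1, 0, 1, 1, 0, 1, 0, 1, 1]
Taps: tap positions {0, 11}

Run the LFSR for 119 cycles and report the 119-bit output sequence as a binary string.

step | reg (before) | out | fb
   0 | 010001110101101011 | 0 | 1
   1 | 100011101011010111 | 1 | 0
   2 | 000111010110101110 | 0 | 0
   3 | 001110101101011100 | 0 | 1
   4 | 011101011010111001 | 0 | 0
   5 | 111010110101110010 | 1 | 0
   6 | 110101101011100100 | 1 | 0
   7 | 101011010111001000 | 1 | 0
   8 | 010110101110010000 | 0 | 0
   9 | 101101011100100000 | 1 | 1
  10 | 011010111001000001 | 0 | 1
  11 | 110101110010000011 | 1 | 1
  12 | 101011100100000111 | 1 | 1
  13 | 010111001000001111 | 0 | 0
  14 | 101110010000011110 | 1 | 1
  15 | 011100100000111101 | 0 | 0
  16 | 111001000001111010 | 1 | 0
  17 | 110010000011110100 | 1 | 0
  18 | 100100000111101000 | 1 | 0
  19 | 001000001111010000 | 0 | 1
  20 | 010000011110100001 | 0 | 0
  21 | 100000111101000010 | 1 | 0
  22 | 000001111010000100 | 0 | 0
  23 | 000011110100001000 | 0 | 0
  24 | 000111101000010000 | 0 | 0
  25 | 001111010000100000 | 0 | 0
  26 | 011110100001000000 | 0 | 1
  27 | 111101000010000001 | 1 | 1
  28 | 111010000100000011 | 1 | 1
  29 | 110100001000000111 | 1 | 1
  30 | 101000010000001111 | 1 | 1
  31 | 010000100000011111 | 0 | 0
  32 | 100001000000111110 | 1 | 1
  33 | 000010000001111101 | 0 | 1
  34 | 000100000011111011 | 0 | 1
  35 | 001000000111110111 | 0 | 1
  36 | 010000001111101111 | 0 | 1
  37 | 100000011111011111 | 1 | 0
  38 | 000000111110111110 | 0 | 0
  39 | 000001111101111100 | 0 | 1
  40 | 000011111011111001 | 0 | 1
  41 | 000111110111110011 | 0 | 1
  42 | 001111101111100111 | 0 | 1
  43 | 011111011111001111 | 0 | 1
  44 | 111110111110011111 | 1 | 1
  45 | 111101111100111111 | 1 | 1
  46 | 111011111001111111 | 1 | 0
  47 | 110111110011111110 | 1 | 0
  48 | 101111100111111100 | 1 | 0
  49 | 011111001111111000 | 0 | 1
  50 | 111110011111110001 | 1 | 0
  51 | 111100111111100010 | 1 | 0
  52 | 111001111111000100 | 1 | 0
  53 | 110011111110001000 | 1 | 1
  54 | 100111111100010001 | 1 | 1
  55 | 001111111000100011 | 0 | 0
  56 | 011111110001000110 | 0 | 1
  57 | 111111100010001101 | 1 | 1
  58 | 111111000100011011 | 1 | 1
  59 | 111110001000110111 | 1 | 1
  60 | 111100010001101111 | 1 | 0
  61 | 111000100011011110 | 1 | 0
  62 | 110001000110111100 | 1 | 1
  63 | 100010001101111001 | 1 | 0
  64 | 000100011011110010 | 0 | 1
  65 | 001000110111100101 | 0 | 1
  66 | 010001101111001011 | 0 | 1
  67 | 100011011110010111 | 1 | 1
  68 | 000110111100101111 | 0 | 0
  69 | 001101111001011110 | 0 | 1
  70 | 011011110010111101 | 0 | 0
  71 | 110111100101111010 | 1 | 0
  72 | 101111001011110100 | 1 | 0
  73 | 011110010111101000 | 0 | 1
  74 | 111100101111010001 | 1 | 0
  75 | 111001011110100010 | 1 | 1
  76 | 110010111101000101 | 1 | 0
  77 | 100101111010001010 | 1 | 1
  78 | 001011110100010101 | 0 | 0
  79 | 010111101000101010 | 0 | 0
  80 | 101111010001010100 | 1 | 0
  81 | 011110100010101000 | 0 | 0
  82 | 111101000101010000 | 1 | 0
  83 | 111010001010100000 | 1 | 1
  84 | 110100010101000001 | 1 | 0
  85 | 101000101010000010 | 1 | 1
  86 | 010001010100000101 | 0 | 0
  87 | 100010101000001010 | 1 | 1
  88 | 000101010000010101 | 0 | 0
  89 | 001010100000101010 | 0 | 0
  90 | 010101000001010100 | 0 | 1
  91 | 101010000010101001 | 1 | 1
  92 | 010100000101010011 | 0 | 1
  93 | 101000001010100111 | 1 | 1
  94 | 010000010101001111 | 0 | 1
  95 | 100000101010011111 | 1 | 1
  96 | 000001010100111111 | 0 | 0
  97 | 000010101001111110 | 0 | 1
  98 | 000101010011111101 | 0 | 1
  99 | 001010100111111011 | 0 | 1
 100 | 010101001111110111 | 0 | 1
 101 | 101010011111101111 | 1 | 0
 102 | 010100111111011110 | 0 | 1
 103 | 101001111110111101 | 1 | 1
 104 | 010011111101111011 | 0 | 1
 105 | 100111111011110111 | 1 | 0
 106 | 001111110111101110 | 0 | 1
 107 | 011111101111011101 | 0 | 1
 108 | 111111011110111011 | 1 | 1
 109 | 111110111101110111 | 1 | 0
 110 | 111101111011101110 | 1 | 0
 111 | 111011110111011100 | 1 | 0
 112 | 110111101110111000 | 1 | 1
 113 | 101111011101110001 | 1 | 0
 114 | 011110111011100010 | 0 | 1
 115 | 111101110111000101 | 1 | 0
 116 | 111011101110001010 | 1 | 1
 117 | 110111011100010101 | 1 | 1
 118 | 101110111000101011 | 1 | 1

01000111010110101110010000011110100001000000111110111110011111110001000110111100101111010001010100000101010011111101111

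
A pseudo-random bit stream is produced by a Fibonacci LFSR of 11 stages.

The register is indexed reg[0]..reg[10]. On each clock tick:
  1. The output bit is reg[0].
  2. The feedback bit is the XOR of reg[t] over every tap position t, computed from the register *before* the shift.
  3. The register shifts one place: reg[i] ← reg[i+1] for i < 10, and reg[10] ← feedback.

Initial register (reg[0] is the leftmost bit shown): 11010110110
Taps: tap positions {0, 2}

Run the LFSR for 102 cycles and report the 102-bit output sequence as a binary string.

k : reg_k → out_k, fb_k
0: 11010110110 → 1, fb=1
1: 10101101101 → 1, fb=0
2: 01011011010 → 0, fb=0
3: 10110110100 → 1, fb=0
4: 01101101000 → 0, fb=1
5: 11011010001 → 1, fb=1
6: 10110100011 → 1, fb=0
7: 01101000110 → 0, fb=1
8: 11010001101 → 1, fb=1
9: 10100011011 → 1, fb=0
10: 01000110110 → 0, fb=0
11: 10001101100 → 1, fb=1
12: 00011011001 → 0, fb=0
13: 00110110010 → 0, fb=1
14: 01101100101 → 0, fb=1
15: 11011001011 → 1, fb=1
16: 10110010111 → 1, fb=0
17: 01100101110 → 0, fb=1
18: 11001011101 → 1, fb=1
19: 10010111011 → 1, fb=1
20: 00101110111 → 0, fb=1
21: 01011101111 → 0, fb=0
22: 10111011110 → 1, fb=0
23: 01110111100 → 0, fb=1
24: 11101111001 → 1, fb=0
25: 11011110010 → 1, fb=1
26: 10111100101 → 1, fb=0
27: 01111001010 → 0, fb=1
28: 11110010101 → 1, fb=0
29: 11100101010 → 1, fb=0
30: 11001010100 → 1, fb=1
31: 10010101001 → 1, fb=1
32: 00101010011 → 0, fb=1
33: 01010100111 → 0, fb=0
34: 10101001110 → 1, fb=0
35: 01010011100 → 0, fb=0
36: 10100111000 → 1, fb=0
37: 01001110000 → 0, fb=0
38: 10011100000 → 1, fb=1
39: 00111000001 → 0, fb=1
40: 01110000011 → 0, fb=1
41: 11100000111 → 1, fb=0
42: 11000001110 → 1, fb=1
43: 10000011101 → 1, fb=1
44: 00000111011 → 0, fb=0
45: 00001110110 → 0, fb=0
46: 00011101100 → 0, fb=0
47: 00111011000 → 0, fb=1
48: 01110110001 → 0, fb=1
49: 11101100011 → 1, fb=0
50: 11011000110 → 1, fb=1
51: 10110001101 → 1, fb=0
52: 01100011010 → 0, fb=1
53: 11000110101 → 1, fb=1
54: 10001101011 → 1, fb=1
55: 00011010111 → 0, fb=0
56: 00110101110 → 0, fb=1
57: 01101011101 → 0, fb=1
58: 11010111011 → 1, fb=1
59: 10101110111 → 1, fb=0
60: 01011101110 → 0, fb=0
61: 10111011100 → 1, fb=0
62: 01110111000 → 0, fb=1
63: 11101110001 → 1, fb=0
64: 11011100010 → 1, fb=1
65: 10111000101 → 1, fb=0
66: 01110001010 → 0, fb=1
67: 11100010101 → 1, fb=0
68: 11000101010 → 1, fb=1
69: 10001010101 → 1, fb=1
70: 00010101011 → 0, fb=0
71: 00101010110 → 0, fb=1
72: 01010101101 → 0, fb=0
73: 10101011010 → 1, fb=0
74: 01010110100 → 0, fb=0
75: 10101101000 → 1, fb=0
76: 01011010000 → 0, fb=0
77: 10110100000 → 1, fb=0
78: 01101000000 → 0, fb=1
79: 11010000001 → 1, fb=1
80: 10100000011 → 1, fb=0
81: 01000000110 → 0, fb=0
82: 10000001100 → 1, fb=1
83: 00000011001 → 0, fb=0
84: 00000110010 → 0, fb=0
85: 00001100100 → 0, fb=0
86: 00011001000 → 0, fb=0
87: 00110010000 → 0, fb=1
88: 01100100001 → 0, fb=1
89: 11001000011 → 1, fb=1
90: 10010000111 → 1, fb=1
91: 00100001111 → 0, fb=1
92: 01000011111 → 0, fb=0
93: 10000111110 → 1, fb=1
94: 00001111101 → 0, fb=0
95: 00011111010 → 0, fb=0
96: 00111110100 → 0, fb=1
97: 01111101001 → 0, fb=1
98: 11111010011 → 1, fb=0
99: 11110100110 → 1, fb=0
100: 11101001100 → 1, fb=0
101: 11010011000 → 1, fb=1

110101101101000110110010111011110010101001110000011101100011010111011100010101011010000001100100001111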